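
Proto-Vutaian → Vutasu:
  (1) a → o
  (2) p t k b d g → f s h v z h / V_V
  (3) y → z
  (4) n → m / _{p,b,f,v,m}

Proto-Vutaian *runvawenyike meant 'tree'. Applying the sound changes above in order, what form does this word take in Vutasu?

rumvowenzihe

Vutasu: *runvawenyike > runvowenyike > runvowenyihe > runvowenzihe > rumvowenzihe  (by vowel merger, intervocalic lenition, unconditioned shift, nasal place assimilation)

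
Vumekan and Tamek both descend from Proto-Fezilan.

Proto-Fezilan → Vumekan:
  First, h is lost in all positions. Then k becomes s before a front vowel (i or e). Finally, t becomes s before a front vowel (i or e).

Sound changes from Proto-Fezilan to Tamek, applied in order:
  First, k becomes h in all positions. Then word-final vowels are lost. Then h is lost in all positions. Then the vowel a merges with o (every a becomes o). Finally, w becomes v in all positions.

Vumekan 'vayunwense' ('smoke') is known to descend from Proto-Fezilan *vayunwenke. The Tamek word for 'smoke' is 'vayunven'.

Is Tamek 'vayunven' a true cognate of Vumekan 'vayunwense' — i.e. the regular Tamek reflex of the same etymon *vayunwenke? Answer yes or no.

no

Derive the expected Tamek reflex of *vayunwenke:
Tamek: *vayunwenke
  vayunwenke → vayunwenhe   [unconditioned shift]
  vayunwenhe → vayunwenh   [apocope]
  vayunwenh → vayunwen   [h-loss]
  vayunwen → voyunwen   [vowel merger]
  voyunwen → voyunven   [unconditioned shift]
  giving Tamek voyunven.
The regular Tamek reflex would be 'voyunven', but the attested form is 'vayunven'. The correspondence is irregular, so they are not cognates (the Tamek form has a different source).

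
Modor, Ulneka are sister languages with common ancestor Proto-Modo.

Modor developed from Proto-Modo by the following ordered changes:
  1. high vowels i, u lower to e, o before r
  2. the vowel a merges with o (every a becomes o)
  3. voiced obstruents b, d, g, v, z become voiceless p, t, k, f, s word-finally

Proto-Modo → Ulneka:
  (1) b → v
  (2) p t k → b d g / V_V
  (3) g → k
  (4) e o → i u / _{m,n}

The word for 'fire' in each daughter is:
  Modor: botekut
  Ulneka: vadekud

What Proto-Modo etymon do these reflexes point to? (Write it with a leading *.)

Position 7: Modor has t, Ulneka has d. Taking the neighbouring segments as reconstructed: Modor t could go back to *t or *d; Ulneka d can only go back to *d — the one source consistent with every daughter is *d.
Position 2: Modor has o, Ulneka has a. Ulneka preserves a here (none of its changes turn any other segment into a), so the proto-segment is *a.
Position 3: Modor has t, Ulneka has d. Taking the neighbouring segments as reconstructed: Modor t can only go back to *t; Ulneka d could go back to *t or *d — the one source consistent with every daughter is *t.
Continuing position by position gives *batekud; check it forward:
Modor: start from *batekud.
  rule 1: no change — batekud
  rule 2 (vowel merger): batekud → botekud
  rule 3 (final devoicing): botekud → botekut
  ⇒ Modor botekut
Ulneka: *batekud
  batekud → vatekud   [unconditioned shift]
  vatekud → vadegud   [intervocalic voicing]
  vadegud → vadekud   [unconditioned shift]
  vadekud (rule 4 does not apply)
  giving Ulneka vadekud.
No other proto-form is consistent with every reflex, so the reconstruction is *batekud.

*batekud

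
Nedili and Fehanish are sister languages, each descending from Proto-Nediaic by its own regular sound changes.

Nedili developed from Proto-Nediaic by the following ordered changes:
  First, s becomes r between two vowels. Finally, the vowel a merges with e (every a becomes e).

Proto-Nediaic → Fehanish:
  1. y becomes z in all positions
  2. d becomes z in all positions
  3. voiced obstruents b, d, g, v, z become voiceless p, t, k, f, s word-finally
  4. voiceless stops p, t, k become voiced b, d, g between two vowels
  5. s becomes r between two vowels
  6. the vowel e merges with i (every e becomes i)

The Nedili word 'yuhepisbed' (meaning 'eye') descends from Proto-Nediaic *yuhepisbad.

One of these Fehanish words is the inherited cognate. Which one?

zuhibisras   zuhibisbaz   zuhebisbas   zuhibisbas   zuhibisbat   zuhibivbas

Fehanish: *yuhepisbad > zuhepisbad > zuhepisbaz > zuhepisbas > zuhebisbas > zuhibisbas  (by unconditioned shift, unconditioned shift, final devoicing, intervocalic voicing, vowel merger)

zuhibisbas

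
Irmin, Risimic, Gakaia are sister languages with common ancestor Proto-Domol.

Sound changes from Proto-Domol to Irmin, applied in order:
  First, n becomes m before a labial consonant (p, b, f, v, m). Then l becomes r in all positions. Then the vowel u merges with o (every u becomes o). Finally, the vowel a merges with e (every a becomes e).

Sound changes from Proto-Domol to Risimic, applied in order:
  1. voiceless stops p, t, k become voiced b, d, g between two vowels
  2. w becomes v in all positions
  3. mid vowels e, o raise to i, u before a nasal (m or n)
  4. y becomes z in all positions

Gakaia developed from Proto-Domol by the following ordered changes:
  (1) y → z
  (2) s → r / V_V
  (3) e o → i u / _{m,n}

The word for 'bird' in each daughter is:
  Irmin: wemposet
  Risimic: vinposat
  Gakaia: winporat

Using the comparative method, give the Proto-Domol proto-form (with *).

Position 6: Irmin has s, Risimic has s, Gakaia has r. Irmin preserves s here (none of its changes turn any other segment into s), so the proto-segment is *s.
Position 7: Irmin has e, Risimic has a, Gakaia has a. Risimic preserves a here (none of its changes turn any other segment into a), so the proto-segment is *a.
Verify the candidate proto-form against each daughter:
Irmin: *wenposat
  wenposat → wemposat   [nasal place assimilation]
  wemposat (rule 2 does not apply)
  wemposat (rule 3 does not apply)
  wemposat → wemposet   [vowel merger]
  giving Irmin wemposet.
Risimic: *wenposat
  wenposat (rule 1 does not apply)
  wenposat → venposat   [unconditioned shift]
  venposat → vinposat   [pre-nasal raising]
  vinposat (rule 4 does not apply)
  giving Risimic vinposat.
Gakaia: *wenposat
  wenposat (rule 1 does not apply)
  wenposat → wenporat   [rhotacism]
  wenporat → winporat   [pre-nasal raising]
  giving Gakaia winporat.
*wenposat is the unique common source.

*wenposat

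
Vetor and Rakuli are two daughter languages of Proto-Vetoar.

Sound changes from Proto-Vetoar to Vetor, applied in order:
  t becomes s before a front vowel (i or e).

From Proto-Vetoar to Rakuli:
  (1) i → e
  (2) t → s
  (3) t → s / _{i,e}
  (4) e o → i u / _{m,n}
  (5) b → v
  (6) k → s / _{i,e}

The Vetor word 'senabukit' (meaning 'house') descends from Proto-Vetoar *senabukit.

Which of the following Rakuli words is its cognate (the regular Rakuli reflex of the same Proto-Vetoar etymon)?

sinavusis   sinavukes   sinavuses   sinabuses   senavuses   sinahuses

sinavuses

Rakuli: *senabukit
  senabukit → senabuket   [vowel merger]
  senabuket → senabukes   [unconditioned shift]
  senabukes (rule 3 does not apply)
  senabukes → sinabukes   [pre-nasal raising]
  sinabukes → sinavukes   [unconditioned shift]
  sinavukes → sinavuses   [palatalisation]
  giving Rakuli sinavuses.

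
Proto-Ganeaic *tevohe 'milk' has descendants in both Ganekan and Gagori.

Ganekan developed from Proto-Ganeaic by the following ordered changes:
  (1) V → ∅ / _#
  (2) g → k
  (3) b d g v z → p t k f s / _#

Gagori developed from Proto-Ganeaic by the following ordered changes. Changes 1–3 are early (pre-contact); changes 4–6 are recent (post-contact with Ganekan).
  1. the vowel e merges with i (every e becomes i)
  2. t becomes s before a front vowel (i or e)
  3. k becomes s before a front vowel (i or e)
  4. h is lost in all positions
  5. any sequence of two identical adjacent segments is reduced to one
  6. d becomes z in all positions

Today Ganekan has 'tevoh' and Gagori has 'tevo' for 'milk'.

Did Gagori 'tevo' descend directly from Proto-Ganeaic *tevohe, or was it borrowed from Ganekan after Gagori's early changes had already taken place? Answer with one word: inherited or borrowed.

If inherited, *tevohe would pass through all of Gagori's changes:
Gagori: *tevohe
  tevohe → tivohi   [vowel merger]
  tivohi → sivohi   [palatalisation]
  sivohi (rule 3 does not apply)
  sivohi → sivoi   [h-loss]
  sivoi (rule 5 does not apply)
  sivoi (rule 6 does not apply)
  giving Gagori sivoi.
If borrowed from Ganekan 'tevoh' after the early changes, it would undergo only the recent ones:
  rule 4 (h-loss): tevoh → tevo
  rule 5 (degemination): no change (tevo)
  rule 6 (unconditioned shift): no change (tevo)
  ⇒ as a loan: tevo
Gagori 'tevo' matches the loan outcome 'tevo', not the inherited 'sivoi' — it skipped the early Gagori changes, so it was borrowed from Ganekan.

borrowed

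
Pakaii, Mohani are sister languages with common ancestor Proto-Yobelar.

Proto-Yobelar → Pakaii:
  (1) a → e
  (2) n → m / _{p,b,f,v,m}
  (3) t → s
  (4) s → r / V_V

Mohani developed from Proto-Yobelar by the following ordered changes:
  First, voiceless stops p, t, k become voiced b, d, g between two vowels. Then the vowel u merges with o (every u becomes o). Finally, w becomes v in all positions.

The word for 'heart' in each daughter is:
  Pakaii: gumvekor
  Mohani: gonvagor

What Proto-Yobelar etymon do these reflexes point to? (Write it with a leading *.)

*gunvakor

Position 6: Pakaii has k, Mohani has g. Pakaii preserves k here (none of its changes turn any other segment into k), so the proto-segment is *k.
Position 3: Pakaii has m, Mohani has n. Mohani preserves n here (none of its changes turn any other segment into n), so the proto-segment is *n.
Verify the candidate proto-form against each daughter:
Pakaii: start from *gunvakor.
  rule 1 (vowel merger): gunvakor → gunvekor
  rule 2 (nasal place assimilation): gunvekor → gumvekor
  rule 3: no change — gumvekor
  rule 4: no change — gumvekor
  ⇒ Pakaii gumvekor
Mohani: *gunvakor
  gunvakor → gunvagor   [intervocalic voicing]
  gunvagor → gonvagor   [vowel merger]
  gonvagor (rule 3 does not apply)
  giving Mohani gonvagor.
Only *gunvakor yields all of Pakaii gumvekor, Mohani gonvagor.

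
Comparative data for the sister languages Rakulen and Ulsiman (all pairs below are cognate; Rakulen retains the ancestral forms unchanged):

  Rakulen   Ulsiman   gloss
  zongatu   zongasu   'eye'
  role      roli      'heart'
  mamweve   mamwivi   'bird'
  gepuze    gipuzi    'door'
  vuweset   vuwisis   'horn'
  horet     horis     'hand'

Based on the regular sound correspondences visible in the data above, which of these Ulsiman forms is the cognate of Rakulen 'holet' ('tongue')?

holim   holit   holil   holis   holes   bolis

holis

vuweset ~ vuwisis, horet ~ horis — Rakulen e corresponds to Ulsiman i after a consonant, before a consonant other than r, m, n, p, b, f, v.
vuweset ~ vuwisis, horet ~ horis — Rakulen t corresponds to Ulsiman s word-finally.
Applying these to Rakulen 'holet':
  holet → holit   (e→i after a consonant, before a consonant other than r, m, n, p, b, f, v)
  holit → holis   (t→s word-finally)
So the Ulsiman cognate is 'holis'.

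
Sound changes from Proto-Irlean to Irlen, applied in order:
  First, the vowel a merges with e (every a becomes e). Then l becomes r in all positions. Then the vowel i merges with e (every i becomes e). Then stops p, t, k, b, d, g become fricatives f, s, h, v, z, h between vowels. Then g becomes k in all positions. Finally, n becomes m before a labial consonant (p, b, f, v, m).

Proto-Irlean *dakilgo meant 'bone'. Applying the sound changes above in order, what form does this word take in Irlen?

Irlen: *dakilgo
  dakilgo → dekilgo   [vowel merger]
  dekilgo → dekirgo   [unconditioned shift]
  dekirgo → dekergo   [vowel merger]
  dekergo → dehergo   [intervocalic lenition]
  dehergo → deherko   [unconditioned shift]
  deherko (rule 6 does not apply)
  giving Irlen deherko.

deherko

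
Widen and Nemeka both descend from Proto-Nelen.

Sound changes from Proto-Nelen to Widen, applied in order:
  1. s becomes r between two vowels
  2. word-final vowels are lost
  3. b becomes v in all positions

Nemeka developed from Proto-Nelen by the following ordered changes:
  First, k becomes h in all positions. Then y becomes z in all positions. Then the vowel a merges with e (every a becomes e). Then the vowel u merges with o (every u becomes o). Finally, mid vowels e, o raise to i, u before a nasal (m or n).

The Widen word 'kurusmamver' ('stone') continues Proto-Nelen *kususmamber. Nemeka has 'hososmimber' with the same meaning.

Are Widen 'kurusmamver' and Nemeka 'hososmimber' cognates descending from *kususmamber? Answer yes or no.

yes

Derive the expected Nemeka reflex of *kususmamber:
Nemeka: *kususmamber > hususmamber > hususmember > hososmember > hososmimber  (by unconditioned shift, vowel merger, vowel merger, pre-nasal raising)
Nemeka 'hososmimber' matches the regular reflex exactly, so the pair is cognate.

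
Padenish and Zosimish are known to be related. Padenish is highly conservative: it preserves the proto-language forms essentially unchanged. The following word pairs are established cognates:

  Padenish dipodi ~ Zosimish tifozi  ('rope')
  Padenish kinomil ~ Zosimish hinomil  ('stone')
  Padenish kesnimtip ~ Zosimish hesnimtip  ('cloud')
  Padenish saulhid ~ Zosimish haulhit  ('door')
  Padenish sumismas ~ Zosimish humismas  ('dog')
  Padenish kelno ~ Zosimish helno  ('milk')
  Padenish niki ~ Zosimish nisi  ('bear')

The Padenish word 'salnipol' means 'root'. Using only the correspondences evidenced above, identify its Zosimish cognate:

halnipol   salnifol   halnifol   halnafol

saulhid ~ haulhit — Padenish s corresponds to Zosimish h word-initially before a back vowel.
dipodi ~ tifozi — Padenish p corresponds to Zosimish f between vowels (before a back vowel).
Applying these to Padenish 'salnipol':
  salnipol → halnipol   (s→h word-initially before a back vowel)
  halnipol → halnifol   (p→f between vowels (before a back vowel))
So the Zosimish cognate is 'halnifol'.

halnifol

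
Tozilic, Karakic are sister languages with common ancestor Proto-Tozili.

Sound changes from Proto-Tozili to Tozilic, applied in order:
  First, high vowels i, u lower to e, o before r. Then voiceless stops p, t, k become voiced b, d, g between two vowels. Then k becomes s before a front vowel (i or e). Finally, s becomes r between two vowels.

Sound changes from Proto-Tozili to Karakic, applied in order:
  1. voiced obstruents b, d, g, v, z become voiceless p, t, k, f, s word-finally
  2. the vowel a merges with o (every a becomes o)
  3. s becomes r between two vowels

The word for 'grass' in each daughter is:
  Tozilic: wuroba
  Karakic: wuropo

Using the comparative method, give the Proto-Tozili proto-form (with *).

Position 5: Tozilic has b, Karakic has p. Taking the neighbouring segments as reconstructed: Tozilic b could go back to *p or *b; Karakic p can only go back to *p — the one source consistent with every daughter is *p.
Position 3: Tozilic has r, Karakic has r. Taking the neighbouring segments as reconstructed: Tozilic r can only go back to *s; Karakic r could go back to *s or *r — the one source consistent with every daughter is *s.
Position 6: Tozilic has a, Karakic has o. Tozilic preserves a here (none of its changes turn any other segment into a), so the proto-segment is *a.
This points to *wusopa. Verify forward in each daughter:
Tozilic: start from *wusopa.
  rule 1: no change — wusopa
  rule 2 (intervocalic voicing): wusopa → wusoba
  rule 3: no change — wusoba
  rule 4 (rhotacism): wusoba → wuroba
  ⇒ Tozilic wuroba
Karakic: *wusopa
  wusopa (rule 1 does not apply)
  wusopa → wusopo   [vowel merger]
  wusopo → wuropo   [rhotacism]
  giving Karakic wuropo.
*wusopa is the unique common source.

*wusopa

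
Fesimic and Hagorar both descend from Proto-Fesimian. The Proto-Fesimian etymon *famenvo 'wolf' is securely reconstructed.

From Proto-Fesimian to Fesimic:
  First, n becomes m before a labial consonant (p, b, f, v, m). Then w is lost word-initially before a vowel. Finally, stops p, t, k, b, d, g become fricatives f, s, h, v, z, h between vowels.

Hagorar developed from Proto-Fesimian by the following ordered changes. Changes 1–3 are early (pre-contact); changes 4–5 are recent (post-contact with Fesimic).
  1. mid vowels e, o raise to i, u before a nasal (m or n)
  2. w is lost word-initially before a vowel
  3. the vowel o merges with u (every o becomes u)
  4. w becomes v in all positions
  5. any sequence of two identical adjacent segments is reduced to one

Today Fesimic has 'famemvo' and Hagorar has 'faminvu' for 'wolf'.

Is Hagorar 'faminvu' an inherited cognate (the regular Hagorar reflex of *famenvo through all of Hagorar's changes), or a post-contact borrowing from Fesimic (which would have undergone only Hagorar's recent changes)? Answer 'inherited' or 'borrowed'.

If inherited, *famenvo would pass through all of Hagorar's changes:
Hagorar: *famenvo
  famenvo → faminvo   [pre-nasal raising]
  faminvo (rule 2 does not apply)
  faminvo → faminvu   [vowel merger]
  faminvu (rule 4 does not apply)
  faminvu (rule 5 does not apply)
  giving Hagorar faminvu.
If borrowed from Fesimic 'famemvo' after the early changes, it would undergo only the recent ones:
  rule 4 (unconditioned shift): no change (famemvo)
  rule 5 (degemination): no change (famemvo)
  ⇒ as a loan: famemvo
Hagorar 'faminvu' matches the inherited outcome exactly, so it is an inherited cognate, not a loan.

inherited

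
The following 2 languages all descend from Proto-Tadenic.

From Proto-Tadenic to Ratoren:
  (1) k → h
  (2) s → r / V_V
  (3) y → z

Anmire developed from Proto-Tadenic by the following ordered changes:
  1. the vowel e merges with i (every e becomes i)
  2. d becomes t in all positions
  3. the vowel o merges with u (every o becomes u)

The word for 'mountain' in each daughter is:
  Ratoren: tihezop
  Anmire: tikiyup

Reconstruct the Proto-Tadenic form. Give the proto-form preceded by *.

Position 6: Ratoren has o, Anmire has u. Ratoren preserves o here (none of its changes turn any other segment into o), so the proto-segment is *o.
Position 5: Ratoren has z, Anmire has y. Anmire preserves y here (none of its changes turn any other segment into y), so the proto-segment is *y.
This points to *tikeyop. Verify forward in each daughter:
Ratoren: *tikeyop
  tikeyop → tiheyop   [unconditioned shift]
  tiheyop (rule 2 does not apply)
  tiheyop → tihezop   [unconditioned shift]
  giving Ratoren tihezop.
Anmire: *tikeyop
  tikeyop → tikiyop   [vowel merger]
  tikiyop (rule 2 does not apply)
  tikiyop → tikiyup   [vowel merger]
  giving Anmire tikiyup.
Only *tikeyop yields all of Ratoren tihezop, Anmire tikiyup.

*tikeyop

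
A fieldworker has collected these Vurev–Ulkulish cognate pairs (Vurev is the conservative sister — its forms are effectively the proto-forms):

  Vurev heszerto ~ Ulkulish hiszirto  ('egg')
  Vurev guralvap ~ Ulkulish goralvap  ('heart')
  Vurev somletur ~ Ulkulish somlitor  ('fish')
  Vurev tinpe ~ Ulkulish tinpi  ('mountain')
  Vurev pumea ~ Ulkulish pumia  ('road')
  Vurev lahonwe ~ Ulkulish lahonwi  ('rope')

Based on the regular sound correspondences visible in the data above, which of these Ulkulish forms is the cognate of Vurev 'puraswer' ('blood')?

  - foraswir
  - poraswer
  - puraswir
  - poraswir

poraswir

guralvap ~ goralvap, somletur ~ somlitor — Vurev u corresponds to Ulkulish o after a consonant, before r.
heszerto ~ hiszirto — Vurev e corresponds to Ulkulish i after a consonant, before r.
Applying these to Vurev 'puraswer':
  puraswer → poraswer   (u→o after a consonant, before r)
  poraswer → poraswir   (e→i after a consonant, before r)
So the Ulkulish cognate is 'poraswir'.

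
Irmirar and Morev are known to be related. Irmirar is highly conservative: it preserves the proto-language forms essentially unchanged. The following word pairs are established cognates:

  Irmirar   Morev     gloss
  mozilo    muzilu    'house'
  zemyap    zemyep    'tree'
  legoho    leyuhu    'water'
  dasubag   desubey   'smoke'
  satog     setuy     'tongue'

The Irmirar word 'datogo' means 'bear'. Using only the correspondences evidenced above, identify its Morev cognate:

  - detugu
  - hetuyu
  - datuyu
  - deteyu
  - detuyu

dasubag ~ desubey, satog ~ setuy — Irmirar a corresponds to Morev e after a consonant, before a consonant other than r, m, n, p, b, f, v.
mozilo ~ muzilu, legoho ~ leyuhu — Irmirar o corresponds to Morev u after a consonant, before a consonant other than r, m, n, p, b, f, v.
legoho ~ leyuhu — Irmirar g corresponds to Morev y between vowels (before a back vowel).
mozilo ~ muzilu, legoho ~ leyuhu — Irmirar o corresponds to Morev u word-finally.
Applying these to Irmirar 'datogo':
  datogo → detogo   (a→e after a consonant, before a consonant other than r, m, n, p, b, f, v)
  detogo → detugo   (o→u after a consonant, before a consonant other than r, m, n, p, b, f, v)
  detugo → detuyo   (g→y between vowels (before a back vowel))
  detuyo → detuyu   (o→u word-finally)
So the Morev cognate is 'detuyu'.

detuyu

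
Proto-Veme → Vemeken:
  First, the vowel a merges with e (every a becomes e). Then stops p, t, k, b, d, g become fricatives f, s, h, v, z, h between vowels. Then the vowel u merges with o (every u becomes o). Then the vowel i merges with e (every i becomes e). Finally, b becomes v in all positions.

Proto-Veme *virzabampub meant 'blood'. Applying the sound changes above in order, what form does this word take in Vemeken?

Vemeken: start from *virzabampub.
  rule 1 (vowel merger): virzabampub → virzebempub
  rule 2 (intervocalic lenition): virzebempub → virzevempub
  rule 3 (vowel merger): virzevempub → virzevempob
  rule 4 (vowel merger): virzevempob → verzevempob
  rule 5 (unconditioned shift): verzevempob → verzevempov
  ⇒ Vemeken verzevempov

verzevempov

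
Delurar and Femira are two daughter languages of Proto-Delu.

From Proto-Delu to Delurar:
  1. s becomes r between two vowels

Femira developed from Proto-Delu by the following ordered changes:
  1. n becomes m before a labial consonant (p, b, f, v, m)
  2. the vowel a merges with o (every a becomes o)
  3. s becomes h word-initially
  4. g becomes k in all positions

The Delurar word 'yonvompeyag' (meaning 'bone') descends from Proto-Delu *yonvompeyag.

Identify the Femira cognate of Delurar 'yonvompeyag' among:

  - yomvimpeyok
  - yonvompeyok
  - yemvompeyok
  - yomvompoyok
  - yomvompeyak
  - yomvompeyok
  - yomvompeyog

Femira: *yonvompeyag
  yonvompeyag → yomvompeyag   [nasal place assimilation]
  yomvompeyag → yomvompeyog   [vowel merger]
  yomvompeyog (rule 3 does not apply)
  yomvompeyog → yomvompeyok   [unconditioned shift]
  giving Femira yomvompeyok.
Only 'yomvompeyok' matches the regular Femira development of *yonvompeyag.

yomvompeyok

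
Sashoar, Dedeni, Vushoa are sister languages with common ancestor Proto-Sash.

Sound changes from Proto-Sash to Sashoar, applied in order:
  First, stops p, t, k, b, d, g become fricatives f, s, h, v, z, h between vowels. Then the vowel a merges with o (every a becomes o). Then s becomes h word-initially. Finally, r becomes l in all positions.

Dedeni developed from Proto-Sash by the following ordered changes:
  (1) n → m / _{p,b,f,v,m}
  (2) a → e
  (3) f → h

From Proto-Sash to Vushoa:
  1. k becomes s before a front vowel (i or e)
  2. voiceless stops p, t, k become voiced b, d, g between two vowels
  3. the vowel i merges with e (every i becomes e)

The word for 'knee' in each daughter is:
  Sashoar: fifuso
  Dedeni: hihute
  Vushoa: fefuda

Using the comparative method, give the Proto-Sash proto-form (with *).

Position 6: Sashoar has o, Dedeni has e, Vushoa has a. Vushoa preserves a here (none of its changes turn any other segment into a), so the proto-segment is *a.
Position 2: Sashoar has i, Dedeni has i, Vushoa has e. Sashoar preserves i here (none of its changes turn any other segment into i), so the proto-segment is *i.
This points to *fifuta. Verify forward in each daughter:
Sashoar: *fifuta > fifusa > fifuso  (by intervocalic lenition, vowel merger)
Dedeni: *fifuta > fifute > hihute  (by vowel merger, unconditioned shift)
Vushoa: *fifuta > fifuda > fefuda  (by intervocalic voicing, vowel merger)
Only *fifuta yields all of Sashoar fifuso, Dedeni hihute, Vushoa fefuda.

*fifuta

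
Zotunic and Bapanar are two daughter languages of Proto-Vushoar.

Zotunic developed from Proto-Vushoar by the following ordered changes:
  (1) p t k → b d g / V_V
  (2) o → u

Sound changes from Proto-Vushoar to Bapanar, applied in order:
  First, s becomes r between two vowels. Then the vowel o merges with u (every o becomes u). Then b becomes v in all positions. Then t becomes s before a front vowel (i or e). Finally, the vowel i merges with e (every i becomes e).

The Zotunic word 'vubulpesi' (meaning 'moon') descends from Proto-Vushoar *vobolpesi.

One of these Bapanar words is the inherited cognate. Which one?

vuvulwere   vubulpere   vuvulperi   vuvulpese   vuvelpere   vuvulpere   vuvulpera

Bapanar: *vobolpesi
  vobolpesi → vobolperi   [rhotacism]
  vobolperi → vubulperi   [vowel merger]
  vubulperi → vuvulperi   [unconditioned shift]
  vuvulperi (rule 4 does not apply)
  vuvulperi → vuvulpere   [vowel merger]
  giving Bapanar vuvulpere.
Only 'vuvulpere' matches the regular Bapanar development of *vobolpesi.

vuvulpere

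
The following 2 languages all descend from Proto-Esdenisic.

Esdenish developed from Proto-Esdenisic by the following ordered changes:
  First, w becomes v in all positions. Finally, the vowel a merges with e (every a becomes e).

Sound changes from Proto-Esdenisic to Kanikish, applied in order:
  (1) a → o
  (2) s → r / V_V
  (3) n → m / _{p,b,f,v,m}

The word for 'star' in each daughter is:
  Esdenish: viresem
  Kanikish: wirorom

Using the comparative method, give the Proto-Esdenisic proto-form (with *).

Position 4: Esdenish has e, Kanikish has o. Taking the neighbouring segments as reconstructed: Esdenish e could go back to *a or *e; Kanikish o could go back to *a or *o — the one source consistent with every daughter is *a.
Position 5: Esdenish has s, Kanikish has r. Esdenish preserves s here (none of its changes turn any other segment into s), so the proto-segment is *s.
Position 6: Esdenish has e, Kanikish has o. Taking the neighbouring segments as reconstructed: Esdenish e could go back to *a or *e; Kanikish o could go back to *a or *o — the one source consistent with every daughter is *a.
This points to *wirasam. Verify forward in each daughter:
Esdenish: start from *wirasam.
  rule 1 (unconditioned shift): wirasam → virasam
  rule 2 (vowel merger): virasam → viresem
  ⇒ Esdenish viresem
Kanikish: *wirasam
  wirasam → wirosom   [vowel merger]
  wirosom → wirorom   [rhotacism]
  wirorom (rule 3 does not apply)
  giving Kanikish wirorom.
No other proto-form is consistent with every reflex, so the reconstruction is *wirasam.

*wirasam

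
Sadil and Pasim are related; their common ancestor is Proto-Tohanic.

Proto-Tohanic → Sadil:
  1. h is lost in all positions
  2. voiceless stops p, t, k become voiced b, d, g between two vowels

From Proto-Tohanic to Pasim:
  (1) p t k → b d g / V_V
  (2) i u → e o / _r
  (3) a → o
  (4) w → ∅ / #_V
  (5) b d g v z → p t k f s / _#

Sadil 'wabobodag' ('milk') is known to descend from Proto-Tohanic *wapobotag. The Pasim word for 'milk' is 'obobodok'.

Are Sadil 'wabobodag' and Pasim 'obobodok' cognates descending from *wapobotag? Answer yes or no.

Derive the expected Pasim reflex of *wapobotag:
Pasim: *wapobotag
  wapobotag → wabobodag   [intervocalic voicing]
  wabobodag (rule 2 does not apply)
  wabobodag → wobobodog   [vowel merger]
  wobobodog → obobodog   [glide loss]
  obobodog → obobodok   [final devoicing]
  giving Pasim obobodok.
Pasim 'obobodok' matches the regular reflex exactly, so the pair is cognate.

yes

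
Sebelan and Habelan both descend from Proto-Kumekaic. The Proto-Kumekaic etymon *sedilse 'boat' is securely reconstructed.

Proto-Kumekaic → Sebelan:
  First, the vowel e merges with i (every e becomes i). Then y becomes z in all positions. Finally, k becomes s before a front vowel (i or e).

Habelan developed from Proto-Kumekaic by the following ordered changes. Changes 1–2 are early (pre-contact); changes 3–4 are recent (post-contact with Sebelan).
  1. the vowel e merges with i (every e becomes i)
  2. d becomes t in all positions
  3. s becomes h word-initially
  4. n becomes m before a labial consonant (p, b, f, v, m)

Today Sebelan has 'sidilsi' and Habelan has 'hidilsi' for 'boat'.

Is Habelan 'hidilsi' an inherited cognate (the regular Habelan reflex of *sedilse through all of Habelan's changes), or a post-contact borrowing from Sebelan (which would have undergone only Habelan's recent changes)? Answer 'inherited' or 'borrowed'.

borrowed

If inherited, *sedilse would pass through all of Habelan's changes:
Habelan: *sedilse > sidilsi > sitilsi > hitilsi  (by vowel merger, unconditioned shift, debuccalisation)
If borrowed from Sebelan 'sidilsi' after the early changes, it would undergo only the recent ones:
  rule 3 (debuccalisation): sidilsi → hidilsi
  rule 4 (nasal place assimilation): no change (hidilsi)
  ⇒ as a loan: hidilsi
Habelan 'hidilsi' matches the loan outcome 'hidilsi', not the inherited 'hitilsi' — it skipped the early Habelan changes, so it was borrowed from Sebelan.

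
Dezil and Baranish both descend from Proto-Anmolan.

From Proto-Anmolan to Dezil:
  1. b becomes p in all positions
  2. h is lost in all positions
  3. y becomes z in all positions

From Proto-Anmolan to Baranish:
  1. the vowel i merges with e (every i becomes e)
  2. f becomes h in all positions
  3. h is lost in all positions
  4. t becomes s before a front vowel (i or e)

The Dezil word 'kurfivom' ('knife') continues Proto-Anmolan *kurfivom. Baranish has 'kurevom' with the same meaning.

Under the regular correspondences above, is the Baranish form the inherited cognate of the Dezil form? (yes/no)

Derive the expected Baranish reflex of *kurfivom:
Baranish: *kurfivom
  kurfivom → kurfevom   [vowel merger]
  kurfevom → kurhevom   [unconditioned shift]
  kurhevom → kurevom   [h-loss]
  kurevom (rule 4 does not apply)
  giving Baranish kurevom.
Baranish 'kurevom' matches the regular reflex exactly, so the pair is cognate.

yes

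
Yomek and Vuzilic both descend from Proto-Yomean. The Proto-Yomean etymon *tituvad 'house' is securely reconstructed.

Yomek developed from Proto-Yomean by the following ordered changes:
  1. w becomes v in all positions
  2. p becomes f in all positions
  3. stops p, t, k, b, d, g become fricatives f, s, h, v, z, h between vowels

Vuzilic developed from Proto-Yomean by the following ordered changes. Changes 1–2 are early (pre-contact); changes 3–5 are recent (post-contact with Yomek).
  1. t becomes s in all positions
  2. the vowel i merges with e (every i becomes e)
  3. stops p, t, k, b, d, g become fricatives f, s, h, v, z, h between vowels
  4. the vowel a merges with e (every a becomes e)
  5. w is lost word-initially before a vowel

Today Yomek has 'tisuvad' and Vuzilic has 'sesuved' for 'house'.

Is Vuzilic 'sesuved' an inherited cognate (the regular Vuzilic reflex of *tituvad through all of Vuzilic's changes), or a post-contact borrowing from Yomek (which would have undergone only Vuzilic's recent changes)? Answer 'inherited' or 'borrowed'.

If inherited, *tituvad would pass through all of Vuzilic's changes:
Vuzilic: *tituvad
  tituvad → sisuvad   [unconditioned shift]
  sisuvad → sesuvad   [vowel merger]
  sesuvad (rule 3 does not apply)
  sesuvad → sesuved   [vowel merger]
  sesuved (rule 5 does not apply)
  giving Vuzilic sesuved.
If borrowed from Yomek 'tisuvad' after the early changes, it would undergo only the recent ones:
  rule 3 (intervocalic lenition): no change (tisuvad)
  rule 4 (vowel merger): tisuvad → tisuved
  rule 5 (glide loss): no change (tisuved)
  ⇒ as a loan: tisuved
Vuzilic 'sesuved' matches the inherited outcome exactly, so it is an inherited cognate, not a loan.

inherited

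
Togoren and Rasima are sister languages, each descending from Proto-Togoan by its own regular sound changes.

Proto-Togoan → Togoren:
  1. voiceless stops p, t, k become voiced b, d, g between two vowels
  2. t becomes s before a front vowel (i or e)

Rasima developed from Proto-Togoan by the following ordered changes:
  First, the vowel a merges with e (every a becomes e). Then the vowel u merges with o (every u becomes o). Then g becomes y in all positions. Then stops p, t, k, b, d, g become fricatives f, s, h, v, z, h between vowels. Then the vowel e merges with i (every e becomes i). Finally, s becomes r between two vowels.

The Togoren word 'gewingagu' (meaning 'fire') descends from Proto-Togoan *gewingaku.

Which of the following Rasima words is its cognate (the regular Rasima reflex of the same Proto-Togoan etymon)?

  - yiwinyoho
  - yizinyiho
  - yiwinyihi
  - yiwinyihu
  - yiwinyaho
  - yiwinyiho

Rasima: start from *gewingaku.
  rule 1 (vowel merger): gewingaku → gewingeku
  rule 2 (vowel merger): gewingeku → gewingeko
  rule 3 (unconditioned shift): gewingeko → yewinyeko
  rule 4 (intervocalic lenition): yewinyeko → yewinyeho
  rule 5 (vowel merger): yewinyeho → yiwinyiho
  rule 6: no change — yiwinyiho
  ⇒ Rasima yiwinyiho

yiwinyiho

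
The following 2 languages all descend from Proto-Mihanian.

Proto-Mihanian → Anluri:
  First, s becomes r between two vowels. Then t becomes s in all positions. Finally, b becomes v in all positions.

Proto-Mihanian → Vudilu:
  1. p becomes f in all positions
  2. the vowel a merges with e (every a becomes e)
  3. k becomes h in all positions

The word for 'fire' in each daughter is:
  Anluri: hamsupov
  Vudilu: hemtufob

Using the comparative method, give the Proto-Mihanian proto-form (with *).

Position 8: Anluri has v, Vudilu has b. Vudilu preserves b here (none of its changes turn any other segment into b), so the proto-segment is *b.
Position 6: Anluri has p, Vudilu has f. Anluri preserves p here (none of its changes turn any other segment into p), so the proto-segment is *p.
Continuing position by position gives *hamtupob; check it forward:
Anluri: *hamtupob > hamsupob > hamsupov  (by unconditioned shift, unconditioned shift)
Vudilu: *hamtupob > hamtufob > hemtufob  (by unconditioned shift, vowel merger)
Only *hamtupob yields all of Anluri hamsupov, Vudilu hemtufob.

*hamtupob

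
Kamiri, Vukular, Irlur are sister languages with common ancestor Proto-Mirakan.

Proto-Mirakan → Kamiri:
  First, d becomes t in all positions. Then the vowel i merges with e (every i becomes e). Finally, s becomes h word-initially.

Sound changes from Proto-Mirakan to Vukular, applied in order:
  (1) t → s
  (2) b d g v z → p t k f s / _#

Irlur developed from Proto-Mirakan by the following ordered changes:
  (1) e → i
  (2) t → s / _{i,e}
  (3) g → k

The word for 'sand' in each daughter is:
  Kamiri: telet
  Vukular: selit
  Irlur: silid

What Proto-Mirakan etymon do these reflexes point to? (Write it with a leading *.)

*telid

Position 2: Kamiri has e, Vukular has e, Irlur has i. Vukular preserves e here (none of its changes turn any other segment into e), so the proto-segment is *e.
Position 5: Kamiri has t, Vukular has t, Irlur has d. Irlur preserves d here (none of its changes turn any other segment into d), so the proto-segment is *d.
Continuing position by position gives *telid; check it forward:
Kamiri: *telid
  telid → telit   [unconditioned shift]
  telit → telet   [vowel merger]
  telet (rule 3 does not apply)
  giving Kamiri telet.
Vukular: *telid
  telid → selid   [unconditioned shift]
  selid → selit   [final devoicing]
  giving Vukular selit.
Irlur: *telid
  telid → tilid   [vowel merger]
  tilid → silid   [palatalisation]
  silid (rule 3 does not apply)
  giving Irlur silid.
*telid is the unique common source.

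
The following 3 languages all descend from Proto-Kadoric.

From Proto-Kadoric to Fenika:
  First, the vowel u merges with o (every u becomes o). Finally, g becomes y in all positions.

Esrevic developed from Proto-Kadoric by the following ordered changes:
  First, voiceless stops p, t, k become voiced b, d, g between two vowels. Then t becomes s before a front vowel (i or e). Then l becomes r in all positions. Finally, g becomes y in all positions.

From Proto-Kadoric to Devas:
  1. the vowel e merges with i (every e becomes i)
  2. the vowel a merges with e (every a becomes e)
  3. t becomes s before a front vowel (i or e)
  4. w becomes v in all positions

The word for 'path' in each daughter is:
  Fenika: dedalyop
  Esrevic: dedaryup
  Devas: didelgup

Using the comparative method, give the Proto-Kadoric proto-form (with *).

*dedalgup

Position 7: Fenika has o, Esrevic has u, Devas has u. Esrevic preserves u here (none of its changes turn any other segment into u), so the proto-segment is *u.
Position 5: Fenika has l, Esrevic has r, Devas has l. Fenika preserves l here (none of its changes turn any other segment into l), so the proto-segment is *l.
Verify the candidate proto-form against each daughter:
Fenika: *dedalgup > dedalgop > dedalyop  (by vowel merger, unconditioned shift)
Esrevic: start from *dedalgup.
  rule 1: no change — dedalgup
  rule 2: no change — dedalgup
  rule 3 (unconditioned shift): dedalgup → dedargup
  rule 4 (unconditioned shift): dedargup → dedaryup
  ⇒ Esrevic dedaryup
Devas: *dedalgup
  dedalgup → didalgup   [vowel merger]
  didalgup → didelgup   [vowel merger]
  didelgup (rule 3 does not apply)
  didelgup (rule 4 does not apply)
  giving Devas didelgup.
*dedalgup is the unique common source.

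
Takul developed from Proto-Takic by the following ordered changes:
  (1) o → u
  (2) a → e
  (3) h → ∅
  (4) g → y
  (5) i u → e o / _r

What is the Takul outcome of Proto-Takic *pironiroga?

peruneruye

Takul: start from *pironiroga.
  rule 1 (vowel merger): pironiroga → piruniruga
  rule 2 (vowel merger): piruniruga → piruniruge
  rule 3: no change — piruniruge
  rule 4 (unconditioned shift): piruniruge → piruniruye
  rule 5 (pre-rhotic lowering): piruniruye → peruneruye
  ⇒ Takul peruneruye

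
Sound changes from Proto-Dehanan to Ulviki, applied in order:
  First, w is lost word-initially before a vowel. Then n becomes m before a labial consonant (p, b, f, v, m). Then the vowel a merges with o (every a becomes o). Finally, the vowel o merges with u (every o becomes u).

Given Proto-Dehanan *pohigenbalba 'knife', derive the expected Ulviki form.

Ulviki: start from *pohigenbalba.
  rule 1: no change — pohigenbalba
  rule 2 (nasal place assimilation): pohigenbalba → pohigembalba
  rule 3 (vowel merger): pohigembalba → pohigembolbo
  rule 4 (vowel merger): pohigembolbo → puhigembulbu
  ⇒ Ulviki puhigembulbu

puhigembulbu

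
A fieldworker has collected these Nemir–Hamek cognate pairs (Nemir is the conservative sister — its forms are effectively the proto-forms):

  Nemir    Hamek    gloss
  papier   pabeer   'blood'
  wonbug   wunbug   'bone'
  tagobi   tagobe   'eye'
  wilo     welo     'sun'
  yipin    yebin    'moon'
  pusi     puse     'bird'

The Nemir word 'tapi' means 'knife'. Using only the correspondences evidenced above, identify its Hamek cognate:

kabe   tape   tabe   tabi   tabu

papier ~ pabeer, yipin ~ yebin — Nemir p corresponds to Hamek b between vowels (before a front vowel).
tagobi ~ tagobe, pusi ~ puse — Nemir i corresponds to Hamek e word-finally.
Applying these to Nemir 'tapi':
  tapi → tabi   (p→b between vowels (before a front vowel))
  tabi → tabe   (i→e word-finally)
So the Hamek cognate is 'tabe'.

tabe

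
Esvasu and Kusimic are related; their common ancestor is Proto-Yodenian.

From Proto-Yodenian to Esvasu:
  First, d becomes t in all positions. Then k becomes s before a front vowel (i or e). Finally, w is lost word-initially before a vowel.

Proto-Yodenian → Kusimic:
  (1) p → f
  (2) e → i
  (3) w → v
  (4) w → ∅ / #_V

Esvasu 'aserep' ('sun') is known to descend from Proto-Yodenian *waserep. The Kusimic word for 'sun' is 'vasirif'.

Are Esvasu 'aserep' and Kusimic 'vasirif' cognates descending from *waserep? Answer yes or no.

yes

Derive the expected Kusimic reflex of *waserep:
Kusimic: *waserep
  waserep → waseref   [unconditioned shift]
  waseref → wasirif   [vowel merger]
  wasirif → vasirif   [unconditioned shift]
  vasirif (rule 4 does not apply)
  giving Kusimic vasirif.
Kusimic 'vasirif' matches the regular reflex exactly, so the pair is cognate.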